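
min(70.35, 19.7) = 19.7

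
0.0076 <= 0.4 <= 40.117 True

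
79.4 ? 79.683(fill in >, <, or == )<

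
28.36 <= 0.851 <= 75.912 False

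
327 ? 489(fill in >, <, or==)<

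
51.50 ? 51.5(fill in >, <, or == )==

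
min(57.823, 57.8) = 57.8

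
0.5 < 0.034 False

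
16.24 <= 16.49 True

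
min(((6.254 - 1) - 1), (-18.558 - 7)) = -25.558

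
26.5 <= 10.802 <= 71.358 False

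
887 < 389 False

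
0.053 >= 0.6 False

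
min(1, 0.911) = 0.911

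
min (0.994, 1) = 0.994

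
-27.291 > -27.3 True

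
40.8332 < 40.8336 True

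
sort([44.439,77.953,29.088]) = [29.088,44.439,77.953]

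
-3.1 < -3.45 False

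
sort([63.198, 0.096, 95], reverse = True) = [95, 63.198, 0.096]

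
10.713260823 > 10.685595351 True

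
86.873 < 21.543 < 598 False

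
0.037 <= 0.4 True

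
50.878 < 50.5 False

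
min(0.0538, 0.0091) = 0.0091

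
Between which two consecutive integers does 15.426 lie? 15 and 16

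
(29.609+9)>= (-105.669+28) True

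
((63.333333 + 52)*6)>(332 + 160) True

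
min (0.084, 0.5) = 0.084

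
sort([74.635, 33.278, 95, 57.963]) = [33.278, 57.963, 74.635, 95]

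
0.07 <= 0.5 True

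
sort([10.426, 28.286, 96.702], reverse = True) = [96.702, 28.286, 10.426]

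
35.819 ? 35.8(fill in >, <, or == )>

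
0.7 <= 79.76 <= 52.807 False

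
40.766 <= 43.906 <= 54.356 True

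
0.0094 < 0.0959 True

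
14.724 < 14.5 False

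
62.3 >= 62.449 False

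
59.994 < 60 True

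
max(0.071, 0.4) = 0.4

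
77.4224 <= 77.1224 False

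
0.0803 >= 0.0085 True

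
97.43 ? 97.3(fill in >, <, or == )>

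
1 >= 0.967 True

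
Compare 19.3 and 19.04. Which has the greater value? 19.3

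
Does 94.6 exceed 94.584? Yes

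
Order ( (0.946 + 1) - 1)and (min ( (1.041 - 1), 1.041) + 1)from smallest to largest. ( (0.946 + 1) - 1), (min ( (1.041 - 1), 1.041) + 1)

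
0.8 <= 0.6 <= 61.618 False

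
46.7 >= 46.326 True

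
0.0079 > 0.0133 False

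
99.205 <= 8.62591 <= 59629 False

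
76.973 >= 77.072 False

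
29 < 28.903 False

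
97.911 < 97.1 False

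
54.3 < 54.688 True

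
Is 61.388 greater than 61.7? No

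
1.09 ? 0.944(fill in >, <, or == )>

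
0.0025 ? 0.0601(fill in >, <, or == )<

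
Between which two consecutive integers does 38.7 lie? 38 and 39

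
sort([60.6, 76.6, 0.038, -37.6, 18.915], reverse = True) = [76.6, 60.6, 18.915, 0.038, -37.6]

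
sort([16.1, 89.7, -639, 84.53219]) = [-639, 16.1, 84.53219, 89.7]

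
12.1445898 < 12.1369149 False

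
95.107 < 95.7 True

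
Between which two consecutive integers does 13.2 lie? 13 and 14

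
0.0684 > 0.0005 True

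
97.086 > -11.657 True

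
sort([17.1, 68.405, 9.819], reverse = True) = [68.405, 17.1, 9.819]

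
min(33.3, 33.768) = 33.3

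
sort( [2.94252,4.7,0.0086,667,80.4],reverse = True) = [667,80.4,4.7,2.94252,0.0086]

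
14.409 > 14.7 False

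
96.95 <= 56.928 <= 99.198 False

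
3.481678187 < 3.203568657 False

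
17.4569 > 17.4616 False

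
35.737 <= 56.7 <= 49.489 False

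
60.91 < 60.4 False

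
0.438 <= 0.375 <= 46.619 False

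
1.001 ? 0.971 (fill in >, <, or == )>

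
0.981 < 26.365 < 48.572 True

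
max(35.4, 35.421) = 35.421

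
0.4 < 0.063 False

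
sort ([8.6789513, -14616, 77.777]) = [-14616, 8.6789513, 77.777]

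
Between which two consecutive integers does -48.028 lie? -49 and -48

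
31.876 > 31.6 True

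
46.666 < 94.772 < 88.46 False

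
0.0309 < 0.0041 False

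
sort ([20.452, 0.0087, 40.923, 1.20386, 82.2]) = [0.0087, 1.20386, 20.452, 40.923, 82.2]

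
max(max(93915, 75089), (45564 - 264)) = 93915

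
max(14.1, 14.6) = 14.6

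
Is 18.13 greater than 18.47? No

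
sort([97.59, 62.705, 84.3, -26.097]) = [-26.097, 62.705, 84.3, 97.59]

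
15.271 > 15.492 False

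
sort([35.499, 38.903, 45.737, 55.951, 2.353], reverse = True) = [55.951, 45.737, 38.903, 35.499, 2.353]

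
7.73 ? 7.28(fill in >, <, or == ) >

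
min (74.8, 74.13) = 74.13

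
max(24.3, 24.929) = 24.929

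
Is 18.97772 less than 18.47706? No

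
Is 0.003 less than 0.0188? Yes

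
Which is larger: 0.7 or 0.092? 0.7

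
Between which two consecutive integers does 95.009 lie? 95 and 96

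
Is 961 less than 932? No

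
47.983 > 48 False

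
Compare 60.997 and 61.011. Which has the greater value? 61.011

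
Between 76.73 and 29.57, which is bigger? 76.73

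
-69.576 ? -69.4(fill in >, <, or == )<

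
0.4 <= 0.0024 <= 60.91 False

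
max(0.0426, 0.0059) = 0.0426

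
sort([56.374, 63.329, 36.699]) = [36.699, 56.374, 63.329]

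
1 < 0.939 False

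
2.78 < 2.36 False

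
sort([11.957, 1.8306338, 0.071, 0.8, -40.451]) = [-40.451, 0.071, 0.8, 1.8306338, 11.957]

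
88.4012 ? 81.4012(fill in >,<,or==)>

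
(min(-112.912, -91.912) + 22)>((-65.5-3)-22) False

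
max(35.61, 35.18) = 35.61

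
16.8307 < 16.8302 False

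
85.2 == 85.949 False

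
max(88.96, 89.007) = 89.007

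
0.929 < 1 True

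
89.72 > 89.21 True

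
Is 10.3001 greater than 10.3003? No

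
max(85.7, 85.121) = 85.7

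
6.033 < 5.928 False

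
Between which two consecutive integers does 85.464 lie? 85 and 86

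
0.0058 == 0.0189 False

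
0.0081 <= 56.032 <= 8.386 False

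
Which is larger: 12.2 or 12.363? 12.363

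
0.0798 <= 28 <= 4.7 False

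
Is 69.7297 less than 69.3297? No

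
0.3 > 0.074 True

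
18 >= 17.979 True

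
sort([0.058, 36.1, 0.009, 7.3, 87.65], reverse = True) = [87.65, 36.1, 7.3, 0.058, 0.009]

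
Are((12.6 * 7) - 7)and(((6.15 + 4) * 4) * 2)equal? Yes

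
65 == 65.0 True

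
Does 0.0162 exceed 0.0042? Yes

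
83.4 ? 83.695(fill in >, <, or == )<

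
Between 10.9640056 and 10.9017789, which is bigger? 10.9640056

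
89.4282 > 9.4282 True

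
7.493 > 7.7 False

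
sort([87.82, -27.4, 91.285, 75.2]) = [-27.4, 75.2, 87.82, 91.285]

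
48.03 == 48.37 False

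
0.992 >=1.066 False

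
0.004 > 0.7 False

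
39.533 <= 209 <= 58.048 False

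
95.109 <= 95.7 True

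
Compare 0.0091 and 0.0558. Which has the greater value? 0.0558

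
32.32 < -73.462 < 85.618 False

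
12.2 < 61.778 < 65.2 True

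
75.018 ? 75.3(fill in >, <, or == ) <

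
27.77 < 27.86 True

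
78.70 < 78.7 False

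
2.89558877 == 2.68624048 False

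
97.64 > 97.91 False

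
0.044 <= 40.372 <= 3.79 False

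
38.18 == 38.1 False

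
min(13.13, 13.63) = 13.13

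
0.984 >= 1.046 False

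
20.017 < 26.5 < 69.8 True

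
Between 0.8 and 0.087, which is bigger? 0.8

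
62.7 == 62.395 False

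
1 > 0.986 True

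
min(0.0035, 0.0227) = 0.0035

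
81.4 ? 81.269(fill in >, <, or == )>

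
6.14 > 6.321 False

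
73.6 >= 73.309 True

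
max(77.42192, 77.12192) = 77.42192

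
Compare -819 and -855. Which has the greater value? -819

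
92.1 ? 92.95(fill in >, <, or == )<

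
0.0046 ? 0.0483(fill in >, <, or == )<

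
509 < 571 True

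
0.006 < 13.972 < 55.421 True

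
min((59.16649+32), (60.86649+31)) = 91.16649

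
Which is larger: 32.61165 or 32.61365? 32.61365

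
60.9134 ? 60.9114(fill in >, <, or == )>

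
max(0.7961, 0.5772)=0.7961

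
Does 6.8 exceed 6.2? Yes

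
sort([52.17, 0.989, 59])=[0.989, 52.17, 59]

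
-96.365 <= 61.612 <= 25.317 False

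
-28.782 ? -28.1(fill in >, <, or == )<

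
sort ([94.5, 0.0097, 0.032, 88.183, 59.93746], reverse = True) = [94.5, 88.183, 59.93746, 0.032, 0.0097]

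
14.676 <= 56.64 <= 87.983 True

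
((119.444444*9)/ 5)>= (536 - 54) False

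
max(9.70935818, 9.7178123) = 9.7178123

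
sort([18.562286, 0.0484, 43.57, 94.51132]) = [0.0484, 18.562286, 43.57, 94.51132]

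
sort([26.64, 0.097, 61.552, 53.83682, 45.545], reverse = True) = [61.552, 53.83682, 45.545, 26.64, 0.097]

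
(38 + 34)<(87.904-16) False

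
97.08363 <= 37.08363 False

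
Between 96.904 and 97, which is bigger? 97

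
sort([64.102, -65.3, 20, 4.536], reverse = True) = [64.102, 20, 4.536, -65.3]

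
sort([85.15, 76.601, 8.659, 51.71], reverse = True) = [85.15, 76.601, 51.71, 8.659]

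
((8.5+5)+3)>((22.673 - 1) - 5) False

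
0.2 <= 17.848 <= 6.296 False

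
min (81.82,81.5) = 81.5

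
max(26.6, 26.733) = 26.733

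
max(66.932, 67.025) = 67.025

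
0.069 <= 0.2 True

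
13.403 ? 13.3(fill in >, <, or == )>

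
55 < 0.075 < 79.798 False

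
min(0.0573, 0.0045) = 0.0045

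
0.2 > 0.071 True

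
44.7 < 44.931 True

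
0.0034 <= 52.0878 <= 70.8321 True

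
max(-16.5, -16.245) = -16.245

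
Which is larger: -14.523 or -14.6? -14.523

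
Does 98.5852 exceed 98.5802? Yes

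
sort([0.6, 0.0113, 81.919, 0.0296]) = [0.0113, 0.0296, 0.6, 81.919]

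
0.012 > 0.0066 True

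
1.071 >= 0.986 True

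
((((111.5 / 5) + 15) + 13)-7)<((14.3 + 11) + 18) False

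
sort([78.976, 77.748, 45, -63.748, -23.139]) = [-63.748, -23.139, 45, 77.748, 78.976]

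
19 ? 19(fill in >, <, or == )==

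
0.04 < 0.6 True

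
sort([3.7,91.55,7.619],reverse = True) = [91.55,7.619,3.7]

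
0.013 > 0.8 False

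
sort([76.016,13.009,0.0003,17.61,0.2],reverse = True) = [76.016,17.61,13.009,0.2,0.0003]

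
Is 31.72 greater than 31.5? Yes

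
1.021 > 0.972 True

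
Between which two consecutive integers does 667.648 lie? 667 and 668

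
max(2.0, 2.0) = 2.0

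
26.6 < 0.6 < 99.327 False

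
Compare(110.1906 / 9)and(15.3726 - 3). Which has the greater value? (15.3726 - 3)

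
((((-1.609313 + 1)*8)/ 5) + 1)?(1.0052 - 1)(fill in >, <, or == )>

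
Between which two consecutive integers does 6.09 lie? 6 and 7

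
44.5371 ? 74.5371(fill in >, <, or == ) <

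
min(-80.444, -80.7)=-80.7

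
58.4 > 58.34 True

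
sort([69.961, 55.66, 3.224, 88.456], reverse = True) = [88.456, 69.961, 55.66, 3.224]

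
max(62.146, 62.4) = 62.4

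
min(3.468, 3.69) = 3.468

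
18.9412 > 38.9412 False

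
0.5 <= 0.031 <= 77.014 False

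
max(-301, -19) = -19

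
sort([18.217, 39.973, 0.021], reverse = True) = [39.973, 18.217, 0.021]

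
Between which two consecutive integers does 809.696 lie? 809 and 810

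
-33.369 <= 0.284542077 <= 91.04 True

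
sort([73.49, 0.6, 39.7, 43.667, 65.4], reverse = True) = [73.49, 65.4, 43.667, 39.7, 0.6]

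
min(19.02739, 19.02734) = 19.02734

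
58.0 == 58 True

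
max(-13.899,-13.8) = -13.8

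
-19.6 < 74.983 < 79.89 True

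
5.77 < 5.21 False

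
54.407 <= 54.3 False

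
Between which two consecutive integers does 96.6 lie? 96 and 97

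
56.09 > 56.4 False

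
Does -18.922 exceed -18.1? No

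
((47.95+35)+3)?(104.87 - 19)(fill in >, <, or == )>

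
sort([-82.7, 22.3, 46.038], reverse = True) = [46.038, 22.3, -82.7]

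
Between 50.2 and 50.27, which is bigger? 50.27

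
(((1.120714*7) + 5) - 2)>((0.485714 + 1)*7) True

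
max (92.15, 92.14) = 92.15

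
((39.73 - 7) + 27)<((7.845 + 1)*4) False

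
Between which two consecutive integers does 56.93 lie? 56 and 57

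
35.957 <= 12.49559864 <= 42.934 False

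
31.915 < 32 True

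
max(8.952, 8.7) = 8.952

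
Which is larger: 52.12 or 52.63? 52.63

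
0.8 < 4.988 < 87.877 True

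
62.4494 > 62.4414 True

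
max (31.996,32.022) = 32.022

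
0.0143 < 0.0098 False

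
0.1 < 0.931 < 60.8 True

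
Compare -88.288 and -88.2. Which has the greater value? -88.2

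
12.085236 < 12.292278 True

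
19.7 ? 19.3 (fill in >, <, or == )>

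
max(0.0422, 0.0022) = 0.0422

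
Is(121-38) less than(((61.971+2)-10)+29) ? No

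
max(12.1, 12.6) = 12.6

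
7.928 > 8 False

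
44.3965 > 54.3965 False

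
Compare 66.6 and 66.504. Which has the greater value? 66.6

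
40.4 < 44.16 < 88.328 True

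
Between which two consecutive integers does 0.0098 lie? 0 and 1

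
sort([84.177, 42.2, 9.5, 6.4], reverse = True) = [84.177, 42.2, 9.5, 6.4]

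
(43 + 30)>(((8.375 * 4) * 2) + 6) False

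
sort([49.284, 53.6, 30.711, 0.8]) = [0.8, 30.711, 49.284, 53.6]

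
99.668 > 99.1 True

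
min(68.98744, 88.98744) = 68.98744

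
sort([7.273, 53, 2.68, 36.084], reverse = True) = [53, 36.084, 7.273, 2.68]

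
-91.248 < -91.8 False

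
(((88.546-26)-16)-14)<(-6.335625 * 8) False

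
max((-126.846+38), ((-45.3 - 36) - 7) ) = -88.3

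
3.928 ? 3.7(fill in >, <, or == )>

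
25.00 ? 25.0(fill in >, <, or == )==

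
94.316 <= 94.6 True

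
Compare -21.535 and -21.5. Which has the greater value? -21.5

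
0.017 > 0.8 False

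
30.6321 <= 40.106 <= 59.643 True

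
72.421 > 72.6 False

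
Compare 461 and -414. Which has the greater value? 461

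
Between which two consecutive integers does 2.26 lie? 2 and 3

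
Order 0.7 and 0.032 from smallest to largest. 0.032, 0.7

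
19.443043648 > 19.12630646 True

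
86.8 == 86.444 False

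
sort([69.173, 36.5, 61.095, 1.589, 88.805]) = [1.589, 36.5, 61.095, 69.173, 88.805]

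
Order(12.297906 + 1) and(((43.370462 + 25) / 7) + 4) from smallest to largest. (12.297906 + 1), (((43.370462 + 25) / 7) + 4)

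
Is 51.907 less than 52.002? Yes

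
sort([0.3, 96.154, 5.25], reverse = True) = [96.154, 5.25, 0.3]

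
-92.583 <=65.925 True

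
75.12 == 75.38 False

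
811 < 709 False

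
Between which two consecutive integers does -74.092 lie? -75 and -74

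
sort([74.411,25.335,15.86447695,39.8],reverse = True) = [74.411,39.8,25.335,15.86447695]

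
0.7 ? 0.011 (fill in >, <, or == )>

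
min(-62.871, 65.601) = -62.871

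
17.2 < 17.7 True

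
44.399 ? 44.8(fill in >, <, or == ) <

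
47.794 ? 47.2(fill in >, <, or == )>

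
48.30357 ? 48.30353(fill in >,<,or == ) >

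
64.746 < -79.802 False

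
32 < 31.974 False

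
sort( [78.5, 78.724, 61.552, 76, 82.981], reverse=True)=[82.981, 78.724, 78.5, 76, 61.552]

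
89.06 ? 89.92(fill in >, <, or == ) <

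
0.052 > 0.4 False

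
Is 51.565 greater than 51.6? No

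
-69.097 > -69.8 True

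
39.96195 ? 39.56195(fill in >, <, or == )>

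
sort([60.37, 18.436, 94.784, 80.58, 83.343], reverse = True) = [94.784, 83.343, 80.58, 60.37, 18.436]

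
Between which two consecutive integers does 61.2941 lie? 61 and 62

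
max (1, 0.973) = 1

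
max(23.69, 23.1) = 23.69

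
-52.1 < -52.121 False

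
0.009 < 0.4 True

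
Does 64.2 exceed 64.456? No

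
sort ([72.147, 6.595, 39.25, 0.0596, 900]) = [0.0596, 6.595, 39.25, 72.147, 900]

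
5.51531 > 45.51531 False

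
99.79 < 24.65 False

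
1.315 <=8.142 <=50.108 True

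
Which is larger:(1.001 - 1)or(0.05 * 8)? (0.05 * 8)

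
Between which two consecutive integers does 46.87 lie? 46 and 47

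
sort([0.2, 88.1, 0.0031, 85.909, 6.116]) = [0.0031, 0.2, 6.116, 85.909, 88.1]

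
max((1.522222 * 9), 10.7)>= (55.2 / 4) False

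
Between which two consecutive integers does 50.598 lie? 50 and 51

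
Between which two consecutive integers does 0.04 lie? 0 and 1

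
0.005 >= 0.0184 False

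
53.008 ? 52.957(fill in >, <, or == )>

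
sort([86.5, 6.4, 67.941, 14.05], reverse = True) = [86.5, 67.941, 14.05, 6.4]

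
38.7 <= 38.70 True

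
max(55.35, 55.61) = 55.61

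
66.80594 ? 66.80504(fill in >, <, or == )>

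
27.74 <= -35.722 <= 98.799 False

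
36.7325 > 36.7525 False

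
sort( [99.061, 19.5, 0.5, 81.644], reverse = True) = [99.061, 81.644, 19.5, 0.5]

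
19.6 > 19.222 True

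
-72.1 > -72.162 True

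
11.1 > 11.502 False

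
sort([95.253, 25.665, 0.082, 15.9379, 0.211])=[0.082, 0.211, 15.9379, 25.665, 95.253]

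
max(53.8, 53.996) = 53.996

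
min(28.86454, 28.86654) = 28.86454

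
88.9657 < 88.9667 True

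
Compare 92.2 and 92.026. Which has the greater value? 92.2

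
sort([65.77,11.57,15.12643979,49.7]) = [11.57,15.12643979,49.7,65.77]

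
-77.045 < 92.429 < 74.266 False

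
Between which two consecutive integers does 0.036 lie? 0 and 1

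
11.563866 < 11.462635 False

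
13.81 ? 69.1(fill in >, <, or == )<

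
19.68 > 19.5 True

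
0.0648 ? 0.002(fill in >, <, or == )>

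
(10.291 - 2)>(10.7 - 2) False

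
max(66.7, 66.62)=66.7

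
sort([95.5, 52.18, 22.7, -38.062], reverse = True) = [95.5, 52.18, 22.7, -38.062]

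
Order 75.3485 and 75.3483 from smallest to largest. 75.3483, 75.3485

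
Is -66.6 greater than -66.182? No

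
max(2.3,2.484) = 2.484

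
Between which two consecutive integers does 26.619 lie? 26 and 27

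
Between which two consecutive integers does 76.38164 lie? 76 and 77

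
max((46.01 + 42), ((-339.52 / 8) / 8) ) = 88.01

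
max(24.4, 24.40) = 24.40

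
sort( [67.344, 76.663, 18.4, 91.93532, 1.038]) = [1.038, 18.4, 67.344, 76.663, 91.93532]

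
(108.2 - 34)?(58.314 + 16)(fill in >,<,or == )<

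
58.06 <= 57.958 False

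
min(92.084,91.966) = 91.966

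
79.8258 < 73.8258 False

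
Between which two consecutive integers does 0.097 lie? 0 and 1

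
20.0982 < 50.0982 True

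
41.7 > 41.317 True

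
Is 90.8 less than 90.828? Yes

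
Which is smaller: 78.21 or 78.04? 78.04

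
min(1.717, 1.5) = 1.5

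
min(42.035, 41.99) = 41.99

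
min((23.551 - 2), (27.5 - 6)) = 21.5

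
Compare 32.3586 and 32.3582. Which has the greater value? 32.3586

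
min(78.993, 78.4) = 78.4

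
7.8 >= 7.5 True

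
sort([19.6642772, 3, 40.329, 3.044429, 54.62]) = [3, 3.044429, 19.6642772, 40.329, 54.62]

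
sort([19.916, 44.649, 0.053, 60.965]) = [0.053, 19.916, 44.649, 60.965]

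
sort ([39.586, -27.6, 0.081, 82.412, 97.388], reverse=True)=[97.388, 82.412, 39.586, 0.081, -27.6]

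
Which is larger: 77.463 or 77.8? 77.8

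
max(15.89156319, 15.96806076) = 15.96806076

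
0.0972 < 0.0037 False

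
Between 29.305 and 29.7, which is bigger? 29.7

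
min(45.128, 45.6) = 45.128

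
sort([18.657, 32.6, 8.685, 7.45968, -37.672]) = [-37.672, 7.45968, 8.685, 18.657, 32.6]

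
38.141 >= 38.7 False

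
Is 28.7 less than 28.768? Yes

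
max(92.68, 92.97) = 92.97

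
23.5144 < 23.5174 True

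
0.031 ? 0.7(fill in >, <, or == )<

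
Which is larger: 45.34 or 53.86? 53.86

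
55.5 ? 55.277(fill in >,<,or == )>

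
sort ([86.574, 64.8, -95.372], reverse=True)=[86.574, 64.8, -95.372]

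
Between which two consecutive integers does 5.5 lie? 5 and 6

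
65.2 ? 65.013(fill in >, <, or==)>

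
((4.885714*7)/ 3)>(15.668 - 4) False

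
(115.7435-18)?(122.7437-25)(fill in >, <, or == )<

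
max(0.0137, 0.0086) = 0.0137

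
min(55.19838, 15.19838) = 15.19838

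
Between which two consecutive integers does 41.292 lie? 41 and 42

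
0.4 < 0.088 False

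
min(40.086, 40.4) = 40.086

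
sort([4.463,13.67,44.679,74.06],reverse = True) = [74.06,44.679,13.67,4.463]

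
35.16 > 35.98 False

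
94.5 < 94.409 False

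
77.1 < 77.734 True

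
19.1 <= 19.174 True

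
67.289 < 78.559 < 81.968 True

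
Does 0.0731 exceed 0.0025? Yes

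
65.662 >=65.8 False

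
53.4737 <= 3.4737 False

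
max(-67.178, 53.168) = 53.168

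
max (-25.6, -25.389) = -25.389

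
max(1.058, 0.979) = 1.058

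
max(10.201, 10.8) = 10.8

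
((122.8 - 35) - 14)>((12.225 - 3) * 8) False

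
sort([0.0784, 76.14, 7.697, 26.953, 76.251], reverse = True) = [76.251, 76.14, 26.953, 7.697, 0.0784]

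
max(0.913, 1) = 1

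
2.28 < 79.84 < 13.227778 False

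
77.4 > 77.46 False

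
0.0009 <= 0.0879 True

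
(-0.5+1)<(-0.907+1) False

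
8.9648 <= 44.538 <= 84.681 True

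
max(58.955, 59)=59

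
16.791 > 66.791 False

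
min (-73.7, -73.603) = -73.7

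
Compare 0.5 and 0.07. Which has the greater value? 0.5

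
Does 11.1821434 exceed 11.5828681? No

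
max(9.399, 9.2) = 9.399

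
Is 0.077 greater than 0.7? No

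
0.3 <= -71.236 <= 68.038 False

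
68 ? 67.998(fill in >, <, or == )>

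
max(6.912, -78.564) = 6.912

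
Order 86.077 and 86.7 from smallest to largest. 86.077, 86.7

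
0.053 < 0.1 True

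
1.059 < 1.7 True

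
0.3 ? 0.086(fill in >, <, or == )>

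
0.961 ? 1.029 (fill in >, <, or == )<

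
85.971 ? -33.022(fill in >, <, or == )>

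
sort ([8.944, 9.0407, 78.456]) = [8.944, 9.0407, 78.456]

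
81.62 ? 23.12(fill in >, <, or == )>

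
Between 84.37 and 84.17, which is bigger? 84.37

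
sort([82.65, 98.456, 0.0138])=[0.0138, 82.65, 98.456]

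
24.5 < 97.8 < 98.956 True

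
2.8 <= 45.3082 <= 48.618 True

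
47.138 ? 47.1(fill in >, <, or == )>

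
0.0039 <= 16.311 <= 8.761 False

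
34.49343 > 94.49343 False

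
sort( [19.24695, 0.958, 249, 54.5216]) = [0.958, 19.24695, 54.5216, 249]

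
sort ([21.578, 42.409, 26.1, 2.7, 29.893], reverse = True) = [42.409, 29.893, 26.1, 21.578, 2.7]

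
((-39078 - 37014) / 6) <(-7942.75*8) False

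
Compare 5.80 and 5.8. They are equal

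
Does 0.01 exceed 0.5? No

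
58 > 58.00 False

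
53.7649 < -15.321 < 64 False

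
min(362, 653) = 362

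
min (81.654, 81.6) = 81.6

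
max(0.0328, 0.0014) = 0.0328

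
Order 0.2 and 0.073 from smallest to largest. 0.073, 0.2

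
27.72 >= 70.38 False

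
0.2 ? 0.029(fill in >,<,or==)>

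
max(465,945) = 945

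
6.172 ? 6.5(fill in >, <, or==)<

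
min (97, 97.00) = 97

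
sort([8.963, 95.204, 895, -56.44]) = [-56.44, 8.963, 95.204, 895]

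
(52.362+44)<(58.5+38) True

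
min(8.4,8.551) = 8.4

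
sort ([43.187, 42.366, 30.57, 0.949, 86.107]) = [0.949, 30.57, 42.366, 43.187, 86.107]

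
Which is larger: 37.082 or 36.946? 37.082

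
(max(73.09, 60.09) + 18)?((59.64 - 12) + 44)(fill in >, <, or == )<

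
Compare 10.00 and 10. They are equal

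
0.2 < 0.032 False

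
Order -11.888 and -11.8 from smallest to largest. -11.888, -11.8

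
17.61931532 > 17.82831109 False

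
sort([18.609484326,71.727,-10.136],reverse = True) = [71.727,18.609484326,-10.136]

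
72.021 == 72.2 False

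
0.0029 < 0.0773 True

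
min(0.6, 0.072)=0.072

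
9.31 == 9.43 False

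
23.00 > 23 False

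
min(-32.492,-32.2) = -32.492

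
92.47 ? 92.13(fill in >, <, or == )>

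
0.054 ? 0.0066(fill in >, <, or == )>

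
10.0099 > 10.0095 True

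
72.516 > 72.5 True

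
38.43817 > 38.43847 False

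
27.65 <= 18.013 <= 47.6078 False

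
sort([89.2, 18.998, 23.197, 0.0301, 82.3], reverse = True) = [89.2, 82.3, 23.197, 18.998, 0.0301]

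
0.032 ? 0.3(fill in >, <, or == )<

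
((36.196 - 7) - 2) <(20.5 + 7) True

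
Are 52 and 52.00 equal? Yes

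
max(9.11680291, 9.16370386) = 9.16370386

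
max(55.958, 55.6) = 55.958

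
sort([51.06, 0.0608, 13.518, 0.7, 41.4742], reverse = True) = [51.06, 41.4742, 13.518, 0.7, 0.0608]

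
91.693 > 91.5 True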